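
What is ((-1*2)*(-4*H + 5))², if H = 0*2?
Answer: 100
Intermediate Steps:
H = 0
((-1*2)*(-4*H + 5))² = ((-1*2)*(-4*0 + 5))² = (-2*(0 + 5))² = (-2*5)² = (-10)² = 100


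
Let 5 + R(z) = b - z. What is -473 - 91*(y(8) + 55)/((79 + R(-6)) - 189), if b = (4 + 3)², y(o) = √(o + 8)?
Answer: -23011/60 ≈ -383.52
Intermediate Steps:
y(o) = √(8 + o)
b = 49 (b = 7² = 49)
R(z) = 44 - z (R(z) = -5 + (49 - z) = 44 - z)
-473 - 91*(y(8) + 55)/((79 + R(-6)) - 189) = -473 - 91*(√(8 + 8) + 55)/((79 + (44 - 1*(-6))) - 189) = -473 - 91*(√16 + 55)/((79 + (44 + 6)) - 189) = -473 - 91*(4 + 55)/((79 + 50) - 189) = -473 - 5369/(129 - 189) = -473 - 5369/(-60) = -473 - 5369*(-1)/60 = -473 - 91*(-59/60) = -473 + 5369/60 = -23011/60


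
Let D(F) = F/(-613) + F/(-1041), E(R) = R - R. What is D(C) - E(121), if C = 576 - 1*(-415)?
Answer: -1639114/638133 ≈ -2.5686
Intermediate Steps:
C = 991 (C = 576 + 415 = 991)
E(R) = 0
D(F) = -1654*F/638133 (D(F) = F*(-1/613) + F*(-1/1041) = -F/613 - F/1041 = -1654*F/638133)
D(C) - E(121) = -1654/638133*991 - 1*0 = -1639114/638133 + 0 = -1639114/638133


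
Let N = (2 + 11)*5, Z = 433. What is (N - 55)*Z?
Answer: 4330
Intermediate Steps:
N = 65 (N = 13*5 = 65)
(N - 55)*Z = (65 - 55)*433 = 10*433 = 4330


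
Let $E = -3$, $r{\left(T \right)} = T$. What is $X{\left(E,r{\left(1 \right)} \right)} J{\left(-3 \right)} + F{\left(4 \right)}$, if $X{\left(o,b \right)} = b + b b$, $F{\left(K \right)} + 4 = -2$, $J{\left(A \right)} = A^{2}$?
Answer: $12$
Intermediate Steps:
$F{\left(K \right)} = -6$ ($F{\left(K \right)} = -4 - 2 = -6$)
$X{\left(o,b \right)} = b + b^{2}$
$X{\left(E,r{\left(1 \right)} \right)} J{\left(-3 \right)} + F{\left(4 \right)} = 1 \left(1 + 1\right) \left(-3\right)^{2} - 6 = 1 \cdot 2 \cdot 9 - 6 = 2 \cdot 9 - 6 = 18 - 6 = 12$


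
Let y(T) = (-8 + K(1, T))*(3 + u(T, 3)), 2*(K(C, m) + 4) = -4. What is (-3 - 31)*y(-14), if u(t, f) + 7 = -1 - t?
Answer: 4284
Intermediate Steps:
K(C, m) = -6 (K(C, m) = -4 + (½)*(-4) = -4 - 2 = -6)
u(t, f) = -8 - t (u(t, f) = -7 + (-1 - t) = -8 - t)
y(T) = 70 + 14*T (y(T) = (-8 - 6)*(3 + (-8 - T)) = -14*(-5 - T) = 70 + 14*T)
(-3 - 31)*y(-14) = (-3 - 31)*(70 + 14*(-14)) = -34*(70 - 196) = -34*(-126) = 4284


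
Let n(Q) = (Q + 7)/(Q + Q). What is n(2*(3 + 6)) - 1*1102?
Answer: -39647/36 ≈ -1101.3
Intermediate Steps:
n(Q) = (7 + Q)/(2*Q) (n(Q) = (7 + Q)/((2*Q)) = (7 + Q)*(1/(2*Q)) = (7 + Q)/(2*Q))
n(2*(3 + 6)) - 1*1102 = (7 + 2*(3 + 6))/(2*((2*(3 + 6)))) - 1*1102 = (7 + 2*9)/(2*((2*9))) - 1102 = (1/2)*(7 + 18)/18 - 1102 = (1/2)*(1/18)*25 - 1102 = 25/36 - 1102 = -39647/36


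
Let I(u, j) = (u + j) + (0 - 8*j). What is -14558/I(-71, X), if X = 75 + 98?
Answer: 7279/641 ≈ 11.356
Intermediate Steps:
X = 173
I(u, j) = u - 7*j (I(u, j) = (j + u) - 8*j = u - 7*j)
-14558/I(-71, X) = -14558/(-71 - 7*173) = -14558/(-71 - 1211) = -14558/(-1282) = -14558*(-1/1282) = 7279/641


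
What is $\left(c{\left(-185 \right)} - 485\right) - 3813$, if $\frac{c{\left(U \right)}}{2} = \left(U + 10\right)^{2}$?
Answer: $56952$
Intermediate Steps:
$c{\left(U \right)} = 2 \left(10 + U\right)^{2}$ ($c{\left(U \right)} = 2 \left(U + 10\right)^{2} = 2 \left(10 + U\right)^{2}$)
$\left(c{\left(-185 \right)} - 485\right) - 3813 = \left(2 \left(10 - 185\right)^{2} - 485\right) - 3813 = \left(2 \left(-175\right)^{2} - 485\right) - 3813 = \left(2 \cdot 30625 - 485\right) - 3813 = \left(61250 - 485\right) - 3813 = 60765 - 3813 = 56952$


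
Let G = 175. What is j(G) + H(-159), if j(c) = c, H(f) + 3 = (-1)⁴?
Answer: 173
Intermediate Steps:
H(f) = -2 (H(f) = -3 + (-1)⁴ = -3 + 1 = -2)
j(G) + H(-159) = 175 - 2 = 173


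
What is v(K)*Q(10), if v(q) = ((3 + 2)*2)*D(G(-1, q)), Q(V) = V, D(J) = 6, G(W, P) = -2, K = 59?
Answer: 600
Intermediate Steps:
v(q) = 60 (v(q) = ((3 + 2)*2)*6 = (5*2)*6 = 10*6 = 60)
v(K)*Q(10) = 60*10 = 600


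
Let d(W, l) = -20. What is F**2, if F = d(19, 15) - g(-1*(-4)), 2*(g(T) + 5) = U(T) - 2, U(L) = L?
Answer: 256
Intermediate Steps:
g(T) = -6 + T/2 (g(T) = -5 + (T - 2)/2 = -5 + (-2 + T)/2 = -5 + (-1 + T/2) = -6 + T/2)
F = -16 (F = -20 - (-6 + (-1*(-4))/2) = -20 - (-6 + (1/2)*4) = -20 - (-6 + 2) = -20 - 1*(-4) = -20 + 4 = -16)
F**2 = (-16)**2 = 256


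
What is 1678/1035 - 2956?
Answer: -3057782/1035 ≈ -2954.4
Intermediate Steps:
1678/1035 - 2956 = -3057782/1035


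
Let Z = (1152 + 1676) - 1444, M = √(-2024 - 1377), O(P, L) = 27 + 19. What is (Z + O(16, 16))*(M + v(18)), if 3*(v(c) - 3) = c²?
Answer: 158730 + 1430*I*√3401 ≈ 1.5873e+5 + 83395.0*I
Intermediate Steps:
O(P, L) = 46
v(c) = 3 + c²/3
M = I*√3401 (M = √(-3401) = I*√3401 ≈ 58.318*I)
Z = 1384 (Z = 2828 - 1444 = 1384)
(Z + O(16, 16))*(M + v(18)) = (1384 + 46)*(I*√3401 + (3 + (⅓)*18²)) = 1430*(I*√3401 + (3 + (⅓)*324)) = 1430*(I*√3401 + (3 + 108)) = 1430*(I*√3401 + 111) = 1430*(111 + I*√3401) = 158730 + 1430*I*√3401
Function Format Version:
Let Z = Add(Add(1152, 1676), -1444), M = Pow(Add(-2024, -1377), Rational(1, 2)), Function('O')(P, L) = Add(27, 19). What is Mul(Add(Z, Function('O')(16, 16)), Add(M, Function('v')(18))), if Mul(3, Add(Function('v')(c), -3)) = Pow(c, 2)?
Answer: Add(158730, Mul(1430, I, Pow(3401, Rational(1, 2)))) ≈ Add(1.5873e+5, Mul(83395., I))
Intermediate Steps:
Function('O')(P, L) = 46
Function('v')(c) = Add(3, Mul(Rational(1, 3), Pow(c, 2)))
M = Mul(I, Pow(3401, Rational(1, 2))) (M = Pow(-3401, Rational(1, 2)) = Mul(I, Pow(3401, Rational(1, 2))) ≈ Mul(58.318, I))
Z = 1384 (Z = Add(2828, -1444) = 1384)
Mul(Add(Z, Function('O')(16, 16)), Add(M, Function('v')(18))) = Mul(Add(1384, 46), Add(Mul(I, Pow(3401, Rational(1, 2))), Add(3, Mul(Rational(1, 3), Pow(18, 2))))) = Mul(1430, Add(Mul(I, Pow(3401, Rational(1, 2))), Add(3, Mul(Rational(1, 3), 324)))) = Mul(1430, Add(Mul(I, Pow(3401, Rational(1, 2))), Add(3, 108))) = Mul(1430, Add(Mul(I, Pow(3401, Rational(1, 2))), 111)) = Mul(1430, Add(111, Mul(I, Pow(3401, Rational(1, 2))))) = Add(158730, Mul(1430, I, Pow(3401, Rational(1, 2))))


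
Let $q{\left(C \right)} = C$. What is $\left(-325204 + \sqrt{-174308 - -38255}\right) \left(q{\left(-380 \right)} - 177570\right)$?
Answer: $57870051800 - 533850 i \sqrt{15117} \approx 5.787 \cdot 10^{10} - 6.5638 \cdot 10^{7} i$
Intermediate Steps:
$\left(-325204 + \sqrt{-174308 - -38255}\right) \left(q{\left(-380 \right)} - 177570\right) = \left(-325204 + \sqrt{-174308 - -38255}\right) \left(-380 - 177570\right) = \left(-325204 + \sqrt{-174308 + \left(-64035 + 102290\right)}\right) \left(-177950\right) = \left(-325204 + \sqrt{-174308 + 38255}\right) \left(-177950\right) = \left(-325204 + \sqrt{-136053}\right) \left(-177950\right) = \left(-325204 + 3 i \sqrt{15117}\right) \left(-177950\right) = 57870051800 - 533850 i \sqrt{15117}$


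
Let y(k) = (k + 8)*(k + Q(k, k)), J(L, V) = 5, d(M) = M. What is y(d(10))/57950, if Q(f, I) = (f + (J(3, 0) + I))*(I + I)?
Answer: 918/5795 ≈ 0.15841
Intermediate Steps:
Q(f, I) = 2*I*(5 + I + f) (Q(f, I) = (f + (5 + I))*(I + I) = (5 + I + f)*(2*I) = 2*I*(5 + I + f))
y(k) = (8 + k)*(k + 2*k*(5 + 2*k)) (y(k) = (k + 8)*(k + 2*k*(5 + k + k)) = (8 + k)*(k + 2*k*(5 + 2*k)))
y(d(10))/57950 = (10*(88 + 4*10² + 43*10))/57950 = (10*(88 + 4*100 + 430))*(1/57950) = (10*(88 + 400 + 430))*(1/57950) = (10*918)*(1/57950) = 9180*(1/57950) = 918/5795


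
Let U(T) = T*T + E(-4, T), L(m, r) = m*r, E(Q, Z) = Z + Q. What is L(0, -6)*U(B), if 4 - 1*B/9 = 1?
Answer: 0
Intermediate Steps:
E(Q, Z) = Q + Z
B = 27 (B = 36 - 9*1 = 36 - 9 = 27)
U(T) = -4 + T + T**2 (U(T) = T*T + (-4 + T) = T**2 + (-4 + T) = -4 + T + T**2)
L(0, -6)*U(B) = (0*(-6))*(-4 + 27 + 27**2) = 0*(-4 + 27 + 729) = 0*752 = 0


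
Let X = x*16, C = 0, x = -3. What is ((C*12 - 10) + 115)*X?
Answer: -5040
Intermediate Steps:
X = -48 (X = -3*16 = -48)
((C*12 - 10) + 115)*X = ((0*12 - 10) + 115)*(-48) = ((0 - 10) + 115)*(-48) = (-10 + 115)*(-48) = 105*(-48) = -5040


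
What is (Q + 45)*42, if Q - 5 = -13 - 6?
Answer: 1302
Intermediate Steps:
Q = -14 (Q = 5 + (-13 - 6) = 5 - 19 = -14)
(Q + 45)*42 = (-14 + 45)*42 = 31*42 = 1302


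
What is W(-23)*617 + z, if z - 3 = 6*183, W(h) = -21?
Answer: -11856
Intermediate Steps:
z = 1101 (z = 3 + 6*183 = 3 + 1098 = 1101)
W(-23)*617 + z = -21*617 + 1101 = -12957 + 1101 = -11856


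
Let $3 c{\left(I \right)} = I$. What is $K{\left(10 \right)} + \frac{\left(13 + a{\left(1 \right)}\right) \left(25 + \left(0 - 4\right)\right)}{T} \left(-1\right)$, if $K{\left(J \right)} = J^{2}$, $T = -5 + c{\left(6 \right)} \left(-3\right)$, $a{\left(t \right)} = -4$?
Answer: $\frac{1289}{11} \approx 117.18$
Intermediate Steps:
$c{\left(I \right)} = \frac{I}{3}$
$T = -11$ ($T = -5 + \frac{1}{3} \cdot 6 \left(-3\right) = -5 + 2 \left(-3\right) = -5 - 6 = -11$)
$K{\left(10 \right)} + \frac{\left(13 + a{\left(1 \right)}\right) \left(25 + \left(0 - 4\right)\right)}{T} \left(-1\right) = 10^{2} + \frac{\left(13 - 4\right) \left(25 + \left(0 - 4\right)\right)}{-11} \left(-1\right) = 100 + 9 \left(25 + \left(0 - 4\right)\right) \left(- \frac{1}{11}\right) \left(-1\right) = 100 + 9 \left(25 - 4\right) \left(- \frac{1}{11}\right) \left(-1\right) = 100 + 9 \cdot 21 \left(- \frac{1}{11}\right) \left(-1\right) = 100 + 189 \left(- \frac{1}{11}\right) \left(-1\right) = 100 - - \frac{189}{11} = 100 + \frac{189}{11} = \frac{1289}{11}$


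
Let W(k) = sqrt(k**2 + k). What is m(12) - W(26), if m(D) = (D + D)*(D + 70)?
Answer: 1968 - 3*sqrt(78) ≈ 1941.5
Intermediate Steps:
W(k) = sqrt(k + k**2)
m(D) = 2*D*(70 + D) (m(D) = (2*D)*(70 + D) = 2*D*(70 + D))
m(12) - W(26) = 2*12*(70 + 12) - sqrt(26*(1 + 26)) = 2*12*82 - sqrt(26*27) = 1968 - sqrt(702) = 1968 - 3*sqrt(78)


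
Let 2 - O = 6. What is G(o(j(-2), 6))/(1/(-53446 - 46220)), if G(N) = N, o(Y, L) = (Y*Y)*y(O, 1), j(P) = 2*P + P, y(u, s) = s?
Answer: -3587976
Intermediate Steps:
O = -4 (O = 2 - 1*6 = 2 - 6 = -4)
j(P) = 3*P
o(Y, L) = Y**2 (o(Y, L) = (Y*Y)*1 = Y**2*1 = Y**2)
G(o(j(-2), 6))/(1/(-53446 - 46220)) = (3*(-2))**2/(1/(-53446 - 46220)) = (-6)**2/(1/(-99666)) = 36/(-1/99666) = 36*(-99666) = -3587976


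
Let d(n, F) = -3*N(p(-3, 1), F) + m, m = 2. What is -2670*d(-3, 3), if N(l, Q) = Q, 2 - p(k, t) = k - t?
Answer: 18690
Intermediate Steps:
p(k, t) = 2 + t - k (p(k, t) = 2 - (k - t) = 2 + (t - k) = 2 + t - k)
d(n, F) = 2 - 3*F (d(n, F) = -3*F + 2 = 2 - 3*F)
-2670*d(-3, 3) = -2670*(2 - 3*3) = -2670*(2 - 9) = -2670*(-7) = 18690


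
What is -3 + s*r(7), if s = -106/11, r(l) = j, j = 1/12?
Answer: -251/66 ≈ -3.8030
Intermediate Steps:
j = 1/12 ≈ 0.083333
r(l) = 1/12
s = -106/11 (s = -106*1/11 = -106/11 ≈ -9.6364)
-3 + s*r(7) = -3 - 106/11*1/12 = -3 - 53/66 = -251/66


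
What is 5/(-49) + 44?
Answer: 2151/49 ≈ 43.898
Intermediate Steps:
5/(-49) + 44 = -1/49*5 + 44 = -5/49 + 44 = 2151/49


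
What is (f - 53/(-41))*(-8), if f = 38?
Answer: -12888/41 ≈ -314.34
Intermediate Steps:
(f - 53/(-41))*(-8) = (38 - 53/(-41))*(-8) = (38 - 53*(-1/41))*(-8) = (38 + 53/41)*(-8) = (1611/41)*(-8) = -12888/41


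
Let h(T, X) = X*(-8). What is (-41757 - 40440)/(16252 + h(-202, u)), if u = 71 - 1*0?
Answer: -27399/5228 ≈ -5.2408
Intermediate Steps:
u = 71 (u = 71 + 0 = 71)
h(T, X) = -8*X
(-41757 - 40440)/(16252 + h(-202, u)) = (-41757 - 40440)/(16252 - 8*71) = -82197/(16252 - 568) = -82197/15684 = -82197*1/15684 = -27399/5228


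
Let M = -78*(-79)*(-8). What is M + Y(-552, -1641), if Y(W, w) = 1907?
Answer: -47389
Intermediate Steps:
M = -49296 (M = 6162*(-8) = -49296)
M + Y(-552, -1641) = -49296 + 1907 = -47389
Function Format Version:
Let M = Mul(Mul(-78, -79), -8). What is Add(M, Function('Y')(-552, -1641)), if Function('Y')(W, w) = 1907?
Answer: -47389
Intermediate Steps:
M = -49296 (M = Mul(6162, -8) = -49296)
Add(M, Function('Y')(-552, -1641)) = Add(-49296, 1907) = -47389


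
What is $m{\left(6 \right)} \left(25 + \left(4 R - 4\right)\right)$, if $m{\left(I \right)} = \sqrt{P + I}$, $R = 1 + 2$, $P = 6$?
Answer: $66 \sqrt{3} \approx 114.32$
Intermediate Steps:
$R = 3$
$m{\left(I \right)} = \sqrt{6 + I}$
$m{\left(6 \right)} \left(25 + \left(4 R - 4\right)\right) = \sqrt{6 + 6} \left(25 + \left(4 \cdot 3 - 4\right)\right) = \sqrt{12} \left(25 + \left(12 - 4\right)\right) = 2 \sqrt{3} \left(25 + 8\right) = 2 \sqrt{3} \cdot 33 = 66 \sqrt{3}$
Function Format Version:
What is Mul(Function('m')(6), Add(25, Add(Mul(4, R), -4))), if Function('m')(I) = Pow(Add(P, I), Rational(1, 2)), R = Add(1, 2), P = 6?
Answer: Mul(66, Pow(3, Rational(1, 2))) ≈ 114.32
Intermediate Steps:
R = 3
Function('m')(I) = Pow(Add(6, I), Rational(1, 2))
Mul(Function('m')(6), Add(25, Add(Mul(4, R), -4))) = Mul(Pow(Add(6, 6), Rational(1, 2)), Add(25, Add(Mul(4, 3), -4))) = Mul(Pow(12, Rational(1, 2)), Add(25, Add(12, -4))) = Mul(Mul(2, Pow(3, Rational(1, 2))), Add(25, 8)) = Mul(Mul(2, Pow(3, Rational(1, 2))), 33) = Mul(66, Pow(3, Rational(1, 2)))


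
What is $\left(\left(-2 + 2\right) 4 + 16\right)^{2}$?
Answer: $256$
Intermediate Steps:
$\left(\left(-2 + 2\right) 4 + 16\right)^{2} = \left(0 \cdot 4 + 16\right)^{2} = \left(0 + 16\right)^{2} = 16^{2} = 256$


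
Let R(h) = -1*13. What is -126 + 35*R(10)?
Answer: -581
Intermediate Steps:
R(h) = -13
-126 + 35*R(10) = -126 + 35*(-13) = -126 - 455 = -581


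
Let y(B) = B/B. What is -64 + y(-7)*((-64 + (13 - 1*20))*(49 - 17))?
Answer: -2336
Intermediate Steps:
y(B) = 1
-64 + y(-7)*((-64 + (13 - 1*20))*(49 - 17)) = -64 + 1*((-64 + (13 - 1*20))*(49 - 17)) = -64 + 1*((-64 + (13 - 20))*32) = -64 + 1*((-64 - 7)*32) = -64 + 1*(-71*32) = -64 + 1*(-2272) = -64 - 2272 = -2336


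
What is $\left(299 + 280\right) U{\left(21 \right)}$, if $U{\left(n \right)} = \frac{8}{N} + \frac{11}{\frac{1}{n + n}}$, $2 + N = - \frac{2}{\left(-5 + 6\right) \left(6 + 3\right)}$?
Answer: $\frac{1327068}{5} \approx 2.6541 \cdot 10^{5}$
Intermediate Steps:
$N = - \frac{20}{9}$ ($N = -2 - \frac{2}{\left(-5 + 6\right) \left(6 + 3\right)} = -2 - \frac{2}{1 \cdot 9} = -2 - \frac{2}{9} = - \frac{20}{9} \approx -2.2222$)
$U{\left(n \right)} = - \frac{18}{5} + 22 n$ ($U{\left(n \right)} = \frac{8}{- \frac{20}{9}} + \frac{11}{\frac{1}{n + n}} = 8 \left(- \frac{9}{20}\right) + \frac{11}{\frac{1}{2 n}} = - \frac{18}{5} + \frac{11}{\frac{1}{2} \frac{1}{n}} = - \frac{18}{5} + 11 \cdot 2 n = - \frac{18}{5} + 22 n$)
$\left(299 + 280\right) U{\left(21 \right)} = \left(299 + 280\right) \left(- \frac{18}{5} + 22 \cdot 21\right) = 579 \left(- \frac{18}{5} + 462\right) = 579 \cdot \frac{2292}{5} = \frac{1327068}{5}$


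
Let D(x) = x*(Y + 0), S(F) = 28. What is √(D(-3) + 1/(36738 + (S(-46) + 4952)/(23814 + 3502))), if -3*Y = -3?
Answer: 2*I*√963409220054034/35840721 ≈ 1.732*I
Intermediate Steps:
Y = 1 (Y = -⅓*(-3) = 1)
D(x) = x (D(x) = x*(1 + 0) = x*1 = x)
√(D(-3) + 1/(36738 + (S(-46) + 4952)/(23814 + 3502))) = √(-3 + 1/(36738 + (28 + 4952)/(23814 + 3502))) = √(-3 + 1/(36738 + 4980/27316)) = √(-3 + 1/(36738 + 4980*(1/27316))) = √(-3 + 1/(36738 + 1245/6829)) = √(-3 + 1/(250885047/6829)) = √(-3 + 6829/250885047) = √(-752648312/250885047) = 2*I*√963409220054034/35840721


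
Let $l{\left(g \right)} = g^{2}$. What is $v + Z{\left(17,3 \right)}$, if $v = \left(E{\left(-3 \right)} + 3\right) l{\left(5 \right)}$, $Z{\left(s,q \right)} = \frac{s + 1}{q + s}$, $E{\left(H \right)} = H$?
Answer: $\frac{9}{10} \approx 0.9$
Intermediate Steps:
$Z{\left(s,q \right)} = \frac{1 + s}{q + s}$
$v = 0$ ($v = \left(-3 + 3\right) 5^{2} = 0 \cdot 25 = 0$)
$v + Z{\left(17,3 \right)} = 0 + \frac{1 + 17}{3 + 17} = 0 + \frac{1}{20} \cdot 18 = 0 + \frac{9}{10} = \frac{9}{10}$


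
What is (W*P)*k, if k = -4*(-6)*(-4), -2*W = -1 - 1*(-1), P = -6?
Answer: 0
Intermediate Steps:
W = 0 (W = -(-1 - 1*(-1))/2 = -(-1 + 1)/2 = -1/2*0 = 0)
k = -96 (k = 24*(-4) = -96)
(W*P)*k = (0*(-6))*(-96) = 0*(-96) = 0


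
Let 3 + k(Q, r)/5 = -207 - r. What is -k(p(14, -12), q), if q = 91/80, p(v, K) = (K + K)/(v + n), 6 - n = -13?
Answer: 16891/16 ≈ 1055.7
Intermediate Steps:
n = 19 (n = 6 - 1*(-13) = 6 + 13 = 19)
p(v, K) = 2*K/(19 + v) (p(v, K) = (K + K)/(v + 19) = (2*K)/(19 + v) = 2*K/(19 + v))
q = 91/80 (q = 91*(1/80) = 91/80 ≈ 1.1375)
k(Q, r) = -1050 - 5*r (k(Q, r) = -15 + 5*(-207 - r) = -15 + (-1035 - 5*r) = -1050 - 5*r)
-k(p(14, -12), q) = -(-1050 - 5*91/80) = -(-1050 - 91/16) = -1*(-16891/16) = 16891/16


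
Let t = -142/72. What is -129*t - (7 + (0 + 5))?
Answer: 2909/12 ≈ 242.42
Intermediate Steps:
t = -71/36 (t = -142*1/72 = -71/36 ≈ -1.9722)
-129*t - (7 + (0 + 5)) = -129*(-71/36) - (7 + (0 + 5)) = 3053/12 - (7 + 5) = 3053/12 - 1*12 = 3053/12 - 12 = 2909/12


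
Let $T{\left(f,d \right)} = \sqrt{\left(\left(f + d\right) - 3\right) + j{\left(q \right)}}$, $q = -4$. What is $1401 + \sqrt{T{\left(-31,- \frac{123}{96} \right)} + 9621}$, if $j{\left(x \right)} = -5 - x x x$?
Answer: $1401 + \frac{\sqrt{153936 + 2 \sqrt{1518}}}{4} \approx 1499.1$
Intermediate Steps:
$j{\left(x \right)} = -5 - x^{3}$ ($j{\left(x \right)} = -5 - x^{2} x = -5 - x^{3}$)
$T{\left(f,d \right)} = \sqrt{56 + d + f}$ ($T{\left(f,d \right)} = \sqrt{\left(\left(f + d\right) - 3\right) - -59} = \sqrt{\left(\left(d + f\right) - 3\right) - -59} = \sqrt{\left(-3 + d + f\right) + \left(-5 + 64\right)} = \sqrt{\left(-3 + d + f\right) + 59} = \sqrt{56 + d + f}$)
$1401 + \sqrt{T{\left(-31,- \frac{123}{96} \right)} + 9621} = 1401 + \sqrt{\sqrt{56 - \frac{123}{96} - 31} + 9621} = 1401 + \sqrt{\sqrt{56 - \frac{41}{32} - 31} + 9621} = 1401 + \sqrt{\sqrt{\frac{759}{32}} + 9621} = 1401 + \sqrt{\frac{\sqrt{1518}}{8} + 9621} = 1401 + \sqrt{9621 + \frac{\sqrt{1518}}{8}}$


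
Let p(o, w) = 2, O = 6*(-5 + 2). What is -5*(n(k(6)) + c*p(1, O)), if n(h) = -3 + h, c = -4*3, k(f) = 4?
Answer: 115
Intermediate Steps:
O = -18 (O = 6*(-3) = -18)
c = -12
-5*(n(k(6)) + c*p(1, O)) = -5*((-3 + 4) - 12*2) = -5*(1 - 24) = -5*(-23) = 115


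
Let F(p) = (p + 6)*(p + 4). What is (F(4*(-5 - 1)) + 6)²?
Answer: 133956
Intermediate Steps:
F(p) = (4 + p)*(6 + p) (F(p) = (6 + p)*(4 + p) = (4 + p)*(6 + p))
(F(4*(-5 - 1)) + 6)² = ((24 + (4*(-5 - 1))² + 10*(4*(-5 - 1))) + 6)² = ((24 + (4*(-6))² + 10*(4*(-6))) + 6)² = ((24 + (-24)² + 10*(-24)) + 6)² = ((24 + 576 - 240) + 6)² = (360 + 6)² = 366² = 133956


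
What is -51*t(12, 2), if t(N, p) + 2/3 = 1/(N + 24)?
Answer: 391/12 ≈ 32.583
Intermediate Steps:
t(N, p) = -2/3 + 1/(24 + N) (t(N, p) = -2/3 + 1/(N + 24) = -2/3 + 1/(24 + N))
-51*t(12, 2) = -17*(-45 - 2*12)/(24 + 12) = -17*(-45 - 24)/36 = -17*(-69)/36 = -51*(-23/36) = 391/12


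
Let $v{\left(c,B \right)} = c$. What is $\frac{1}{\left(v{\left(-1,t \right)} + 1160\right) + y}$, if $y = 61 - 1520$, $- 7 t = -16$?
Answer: $- \frac{1}{300} \approx -0.0033333$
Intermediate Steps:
$t = \frac{16}{7}$ ($t = \left(- \frac{1}{7}\right) \left(-16\right) = \frac{16}{7} \approx 2.2857$)
$y = -1459$ ($y = 61 - 1520 = -1459$)
$\frac{1}{\left(v{\left(-1,t \right)} + 1160\right) + y} = \frac{1}{\left(-1 + 1160\right) - 1459} = \frac{1}{1159 - 1459} = \frac{1}{-300} = - \frac{1}{300}$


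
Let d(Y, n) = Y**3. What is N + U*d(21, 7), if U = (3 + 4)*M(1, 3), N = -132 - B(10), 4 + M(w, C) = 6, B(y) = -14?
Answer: 129536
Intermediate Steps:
M(w, C) = 2 (M(w, C) = -4 + 6 = 2)
N = -118 (N = -132 - 1*(-14) = -132 + 14 = -118)
U = 14 (U = (3 + 4)*2 = 7*2 = 14)
N + U*d(21, 7) = -118 + 14*21**3 = -118 + 14*9261 = -118 + 129654 = 129536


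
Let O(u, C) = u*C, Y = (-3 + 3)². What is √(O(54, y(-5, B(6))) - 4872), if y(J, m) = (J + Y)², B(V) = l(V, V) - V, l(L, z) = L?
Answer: I*√3522 ≈ 59.346*I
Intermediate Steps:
B(V) = 0 (B(V) = V - V = 0)
Y = 0 (Y = 0² = 0)
y(J, m) = J² (y(J, m) = (J + 0)² = J²)
O(u, C) = C*u
√(O(54, y(-5, B(6))) - 4872) = √((-5)²*54 - 4872) = √(25*54 - 4872) = √(1350 - 4872) = √(-3522) = I*√3522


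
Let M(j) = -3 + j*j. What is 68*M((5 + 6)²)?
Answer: 995384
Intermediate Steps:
M(j) = -3 + j²
68*M((5 + 6)²) = 68*(-3 + ((5 + 6)²)²) = 68*(-3 + (11²)²) = 68*(-3 + 121²) = 68*(-3 + 14641) = 68*14638 = 995384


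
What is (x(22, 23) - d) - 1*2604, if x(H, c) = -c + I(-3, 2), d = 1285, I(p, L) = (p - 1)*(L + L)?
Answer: -3928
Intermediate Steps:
I(p, L) = 2*L*(-1 + p) (I(p, L) = (-1 + p)*(2*L) = 2*L*(-1 + p))
x(H, c) = -16 - c (x(H, c) = -c + 2*2*(-1 - 3) = -c + 2*2*(-4) = -c - 16 = -16 - c)
(x(22, 23) - d) - 1*2604 = ((-16 - 1*23) - 1*1285) - 1*2604 = ((-16 - 23) - 1285) - 2604 = (-39 - 1285) - 2604 = -1324 - 2604 = -3928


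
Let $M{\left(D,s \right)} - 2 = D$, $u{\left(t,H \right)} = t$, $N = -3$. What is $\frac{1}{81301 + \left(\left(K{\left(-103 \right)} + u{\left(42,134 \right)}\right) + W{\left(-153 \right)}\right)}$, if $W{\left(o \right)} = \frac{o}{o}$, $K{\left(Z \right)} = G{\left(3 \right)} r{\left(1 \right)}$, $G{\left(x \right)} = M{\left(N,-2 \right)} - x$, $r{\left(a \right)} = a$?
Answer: $\frac{1}{81340} \approx 1.2294 \cdot 10^{-5}$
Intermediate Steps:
$M{\left(D,s \right)} = 2 + D$
$G{\left(x \right)} = -1 - x$ ($G{\left(x \right)} = \left(2 - 3\right) - x = -1 - x$)
$K{\left(Z \right)} = -4$ ($K{\left(Z \right)} = \left(-1 - 3\right) 1 = \left(-4\right) 1 = -4$)
$W{\left(o \right)} = 1$
$\frac{1}{81301 + \left(\left(K{\left(-103 \right)} + u{\left(42,134 \right)}\right) + W{\left(-153 \right)}\right)} = \frac{1}{81301 + \left(\left(-4 + 42\right) + 1\right)} = \frac{1}{81301 + \left(38 + 1\right)} = \frac{1}{81301 + 39} = \frac{1}{81340}$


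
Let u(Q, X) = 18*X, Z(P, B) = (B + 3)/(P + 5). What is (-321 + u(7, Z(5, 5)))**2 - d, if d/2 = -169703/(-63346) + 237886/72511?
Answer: 5396626161570642/57416022575 ≈ 93992.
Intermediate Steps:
Z(P, B) = (3 + B)/(5 + P)
d = 27374460789/2296640903 (d = 2*(-169703/(-63346) + 237886/72511) = 2*(-169703*(-1/63346) + 237886*(1/72511)) = 2*(169703/63346 + 237886/72511) = 2*(27374460789/4593281806) = 27374460789/2296640903 ≈ 11.919)
(-321 + u(7, Z(5, 5)))**2 - d = (-321 + 18*((3 + 5)/(5 + 5)))**2 - 1*27374460789/2296640903 = (-321 + 18*(8/10))**2 - 27374460789/2296640903 = (-321 + 18*((1/10)*8))**2 - 27374460789/2296640903 = (-321 + 18*(4/5))**2 - 27374460789/2296640903 = (-321 + 72/5)**2 - 27374460789/2296640903 = (-1533/5)**2 - 27374460789/2296640903 = 2350089/25 - 27374460789/2296640903 = 5396626161570642/57416022575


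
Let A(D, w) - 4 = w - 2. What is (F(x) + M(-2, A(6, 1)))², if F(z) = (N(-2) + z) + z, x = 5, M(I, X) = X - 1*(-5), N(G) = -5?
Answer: 169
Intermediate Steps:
A(D, w) = 2 + w (A(D, w) = 4 + (w - 2) = 4 + (-2 + w) = 2 + w)
M(I, X) = 5 + X (M(I, X) = X + 5 = 5 + X)
F(z) = -5 + 2*z (F(z) = (-5 + z) + z = -5 + 2*z)
(F(x) + M(-2, A(6, 1)))² = ((-5 + 2*5) + (5 + (2 + 1)))² = ((-5 + 10) + (5 + 3))² = (5 + 8)² = 13² = 169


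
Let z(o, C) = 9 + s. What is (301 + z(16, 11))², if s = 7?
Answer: 100489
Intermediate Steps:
z(o, C) = 16 (z(o, C) = 9 + 7 = 16)
(301 + z(16, 11))² = (301 + 16)² = 317² = 100489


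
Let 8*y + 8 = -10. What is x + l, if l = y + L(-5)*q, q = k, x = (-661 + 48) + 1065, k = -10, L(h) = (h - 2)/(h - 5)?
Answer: 1771/4 ≈ 442.75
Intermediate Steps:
L(h) = (-2 + h)/(-5 + h)
y = -9/4 (y = -1 + (1/8)*(-10) = -1 - 5/4 = -9/4 ≈ -2.2500)
x = 452 (x = -613 + 1065 = 452)
q = -10
l = -37/4 (l = -9/4 + ((-2 - 5)/(-5 - 5))*(-10) = -9/4 + (-7/(-10))*(-10) = -9/4 - 1/10*(-7)*(-10) = -9/4 + (7/10)*(-10) = -9/4 - 7 = -37/4 ≈ -9.2500)
x + l = 452 - 37/4 = 1771/4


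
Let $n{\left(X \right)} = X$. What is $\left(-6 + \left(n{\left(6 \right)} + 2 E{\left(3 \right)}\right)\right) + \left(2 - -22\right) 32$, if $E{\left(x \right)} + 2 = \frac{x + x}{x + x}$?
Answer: $766$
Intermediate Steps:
$E{\left(x \right)} = -1$ ($E{\left(x \right)} = -2 + \frac{x + x}{x + x} = -2 + \frac{2 x}{2 x} = -2 + 2 x \frac{1}{2 x} = -2 + 1 = -1$)
$\left(-6 + \left(n{\left(6 \right)} + 2 E{\left(3 \right)}\right)\right) + \left(2 - -22\right) 32 = \left(-6 + \left(6 + 2 \left(-1\right)\right)\right) + \left(2 - -22\right) 32 = \left(-6 + \left(6 - 2\right)\right) + \left(2 + 22\right) 32 = \left(-6 + 4\right) + 24 \cdot 32 = -2 + 768 = 766$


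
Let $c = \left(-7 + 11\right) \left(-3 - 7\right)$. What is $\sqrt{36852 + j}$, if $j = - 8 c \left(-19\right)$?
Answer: $14 \sqrt{157} \approx 175.42$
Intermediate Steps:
$c = -40$ ($c = 4 \left(-10\right) = -40$)
$j = -6080$ ($j = \left(-8\right) \left(-40\right) \left(-19\right) = 320 \left(-19\right) = -6080$)
$\sqrt{36852 + j} = \sqrt{36852 - 6080} = \sqrt{30772} = 14 \sqrt{157}$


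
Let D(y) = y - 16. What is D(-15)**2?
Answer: 961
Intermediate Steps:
D(y) = -16 + y
D(-15)**2 = (-16 - 15)**2 = (-31)**2 = 961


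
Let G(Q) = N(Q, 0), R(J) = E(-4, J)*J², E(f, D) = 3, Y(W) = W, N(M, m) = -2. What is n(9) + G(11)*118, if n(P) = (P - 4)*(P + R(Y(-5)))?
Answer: 184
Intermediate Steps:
R(J) = 3*J²
n(P) = (-4 + P)*(75 + P) (n(P) = (P - 4)*(P + 3*(-5)²) = (-4 + P)*(P + 3*25) = (-4 + P)*(P + 75) = (-4 + P)*(75 + P))
G(Q) = -2
n(9) + G(11)*118 = (-300 + 9² + 71*9) - 2*118 = (-300 + 81 + 639) - 236 = 420 - 236 = 184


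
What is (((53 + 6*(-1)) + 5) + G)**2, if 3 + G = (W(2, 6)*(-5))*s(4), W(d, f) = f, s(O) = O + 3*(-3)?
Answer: 39601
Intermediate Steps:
s(O) = -9 + O (s(O) = O - 9 = -9 + O)
G = 147 (G = -3 + (6*(-5))*(-9 + 4) = -3 - 30*(-5) = -3 + 150 = 147)
(((53 + 6*(-1)) + 5) + G)**2 = (((53 + 6*(-1)) + 5) + 147)**2 = (((53 - 6) + 5) + 147)**2 = ((47 + 5) + 147)**2 = (52 + 147)**2 = 199**2 = 39601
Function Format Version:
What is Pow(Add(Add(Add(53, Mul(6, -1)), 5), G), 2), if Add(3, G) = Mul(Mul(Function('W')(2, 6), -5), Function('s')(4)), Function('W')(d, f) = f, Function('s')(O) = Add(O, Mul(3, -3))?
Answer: 39601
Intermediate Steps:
Function('s')(O) = Add(-9, O) (Function('s')(O) = Add(O, -9) = Add(-9, O))
G = 147 (G = Add(-3, Mul(Mul(6, -5), Add(-9, 4))) = Add(-3, Mul(-30, -5)) = Add(-3, 150) = 147)
Pow(Add(Add(Add(53, Mul(6, -1)), 5), G), 2) = Pow(Add(Add(Add(53, Mul(6, -1)), 5), 147), 2) = Pow(Add(Add(Add(53, -6), 5), 147), 2) = Pow(Add(Add(47, 5), 147), 2) = Pow(Add(52, 147), 2) = Pow(199, 2) = 39601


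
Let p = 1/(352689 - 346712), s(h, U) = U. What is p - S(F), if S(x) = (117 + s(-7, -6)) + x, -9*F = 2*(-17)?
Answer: -6174232/53793 ≈ -114.78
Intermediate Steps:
F = 34/9 (F = -2*(-17)/9 = -⅑*(-34) = 34/9 ≈ 3.7778)
S(x) = 111 + x (S(x) = (117 - 6) + x = 111 + x)
p = 1/5977 ≈ 0.00016731
p - S(F) = 1/5977 - (111 + 34/9) = 1/5977 - 1*1033/9 = 1/5977 - 1033/9 = -6174232/53793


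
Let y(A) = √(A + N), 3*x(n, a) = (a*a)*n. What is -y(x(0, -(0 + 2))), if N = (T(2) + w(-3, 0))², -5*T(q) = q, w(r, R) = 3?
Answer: -13/5 ≈ -2.6000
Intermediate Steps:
T(q) = -q/5
N = 169/25 (N = (-⅕*2 + 3)² = (-⅖ + 3)² = (13/5)² = 169/25 ≈ 6.7600)
x(n, a) = n*a²/3 (x(n, a) = ((a*a)*n)/3 = (a²*n)/3 = (n*a²)/3 = n*a²/3)
y(A) = √(169/25 + A) (y(A) = √(A + 169/25) = √(169/25 + A))
-y(x(0, -(0 + 2))) = -√(169 + 25*((⅓)*0*(-(0 + 2))²))/5 = -√(169 + 25*((⅓)*0*(-1*2)²))/5 = -√(169 + 25*((⅓)*0*(-2)²))/5 = -√(169 + 25*((⅓)*0*4))/5 = -√(169 + 25*0)/5 = -√(169 + 0)/5 = -√169/5 = -13/5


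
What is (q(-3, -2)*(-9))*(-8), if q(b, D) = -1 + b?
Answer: -288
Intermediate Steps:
(q(-3, -2)*(-9))*(-8) = ((-1 - 3)*(-9))*(-8) = -4*(-9)*(-8) = 36*(-8) = -288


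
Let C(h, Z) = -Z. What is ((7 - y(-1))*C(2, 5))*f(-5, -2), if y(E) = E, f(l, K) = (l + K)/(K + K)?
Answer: -70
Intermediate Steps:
f(l, K) = (K + l)/(2*K) (f(l, K) = (K + l)/((2*K)) = (K + l)*(1/(2*K)) = (K + l)/(2*K))
((7 - y(-1))*C(2, 5))*f(-5, -2) = ((7 - 1*(-1))*(-1*5))*((½)*(-2 - 5)/(-2)) = ((7 + 1)*(-5))*((½)*(-½)*(-7)) = (8*(-5))*(7/4) = -40*7/4 = -70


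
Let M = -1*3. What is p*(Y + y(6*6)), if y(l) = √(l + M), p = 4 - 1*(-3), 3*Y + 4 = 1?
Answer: -7 + 7*√33 ≈ 33.212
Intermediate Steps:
Y = -1 (Y = -4/3 + (⅓)*1 = -4/3 + ⅓ = -1)
p = 7 (p = 4 + 3 = 7)
M = -3
y(l) = √(-3 + l) (y(l) = √(l - 3) = √(-3 + l))
p*(Y + y(6*6)) = 7*(-1 + √(-3 + 6*6)) = 7*(-1 + √(-3 + 36)) = 7*(-1 + √33) = -7 + 7*√33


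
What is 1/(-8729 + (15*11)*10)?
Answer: -1/7079 ≈ -0.00014126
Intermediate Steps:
1/(-8729 + (15*11)*10) = 1/(-8729 + 165*10) = 1/(-8729 + 1650) = 1/(-7079) = -1/7079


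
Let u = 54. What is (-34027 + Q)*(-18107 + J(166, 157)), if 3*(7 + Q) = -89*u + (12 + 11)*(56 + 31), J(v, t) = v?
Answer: 627378829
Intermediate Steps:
Q = -942 (Q = -7 + (-89*54 + (12 + 11)*(56 + 31))/3 = -7 + (-4806 + 23*87)/3 = -7 + (-4806 + 2001)/3 = -7 + (1/3)*(-2805) = -7 - 935 = -942)
(-34027 + Q)*(-18107 + J(166, 157)) = (-34027 - 942)*(-18107 + 166) = -34969*(-17941) = 627378829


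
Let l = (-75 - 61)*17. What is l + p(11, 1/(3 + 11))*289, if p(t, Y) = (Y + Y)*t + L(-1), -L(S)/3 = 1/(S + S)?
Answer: -19941/14 ≈ -1424.4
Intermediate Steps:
l = -2312 (l = -136*17 = -2312)
L(S) = -3/(2*S) (L(S) = -3/(S + S) = -3*1/(2*S) = -3/(2*S))
p(t, Y) = 3/2 + 2*Y*t (p(t, Y) = (Y + Y)*t - 3/2/(-1) = (2*Y)*t - 3/2*(-1) = 2*Y*t + 3/2 = 3/2 + 2*Y*t)
l + p(11, 1/(3 + 11))*289 = -2312 + (3/2 + 2*11/(3 + 11))*289 = -2312 + (3/2 + 2*11/14)*289 = -2312 + (3/2 + 2*(1/14)*11)*289 = -2312 + (3/2 + 11/7)*289 = -2312 + (43/14)*289 = -2312 + 12427/14 = -19941/14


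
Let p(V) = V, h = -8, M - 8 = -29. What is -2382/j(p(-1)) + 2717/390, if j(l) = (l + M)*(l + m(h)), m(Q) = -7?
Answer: -8669/1320 ≈ -6.5674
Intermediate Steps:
M = -21 (M = 8 - 29 = -21)
j(l) = (-21 + l)*(-7 + l) (j(l) = (l - 21)*(l - 7) = (-21 + l)*(-7 + l))
-2382/j(p(-1)) + 2717/390 = -2382/(147 + (-1)² - 28*(-1)) + 2717/390 = -2382/(147 + 1 + 28) + 2717*(1/390) = -2382/176 + 209/30 = -2382*1/176 + 209/30 = -1191/88 + 209/30 = -8669/1320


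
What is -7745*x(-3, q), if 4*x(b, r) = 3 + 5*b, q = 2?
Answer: 23235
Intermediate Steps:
x(b, r) = ¾ + 5*b/4 (x(b, r) = (3 + 5*b)/4 = ¾ + 5*b/4)
-7745*x(-3, q) = -7745*(¾ + (5/4)*(-3)) = -7745*(¾ - 15/4) = -7745*(-3) = 23235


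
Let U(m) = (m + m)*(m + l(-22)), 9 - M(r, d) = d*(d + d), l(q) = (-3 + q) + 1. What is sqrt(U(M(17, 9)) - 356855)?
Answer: I*sqrt(302693) ≈ 550.18*I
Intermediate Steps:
l(q) = -2 + q
M(r, d) = 9 - 2*d**2 (M(r, d) = 9 - d*(d + d) = 9 - d*2*d = 9 - 2*d**2)
U(m) = 2*m*(-24 + m) (U(m) = (m + m)*(m + (-2 - 22)) = (2*m)*(m - 24) = (2*m)*(-24 + m) = 2*m*(-24 + m))
sqrt(U(M(17, 9)) - 356855) = sqrt(2*(9 - 2*9**2)*(-24 + (9 - 2*9**2)) - 356855) = sqrt(2*(9 - 2*81)*(-24 + (9 - 2*81)) - 356855) = sqrt(2*(9 - 162)*(-24 + (9 - 162)) - 356855) = sqrt(2*(-153)*(-24 - 153) - 356855) = sqrt(2*(-153)*(-177) - 356855) = sqrt(54162 - 356855) = sqrt(-302693) = I*sqrt(302693)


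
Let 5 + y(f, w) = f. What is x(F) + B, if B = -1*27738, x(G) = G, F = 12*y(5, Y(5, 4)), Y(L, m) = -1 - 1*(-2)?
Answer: -27738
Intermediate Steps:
Y(L, m) = 1 (Y(L, m) = -1 + 2 = 1)
y(f, w) = -5 + f
F = 0 (F = 12*(-5 + 5) = 12*0 = 0)
B = -27738
x(F) + B = 0 - 27738 = -27738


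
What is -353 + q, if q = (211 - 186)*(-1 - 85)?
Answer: -2503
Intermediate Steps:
q = -2150 (q = 25*(-86) = -2150)
-353 + q = -353 - 2150 = -2503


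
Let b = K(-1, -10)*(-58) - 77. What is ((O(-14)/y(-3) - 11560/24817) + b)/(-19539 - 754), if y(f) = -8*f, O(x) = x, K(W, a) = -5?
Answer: -63119813/6043336572 ≈ -0.010445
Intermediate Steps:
b = 213 (b = -5*(-58) - 77 = 290 - 77 = 213)
((O(-14)/y(-3) - 11560/24817) + b)/(-19539 - 754) = ((-14/((-8*(-3))) - 11560/24817) + 213)/(-19539 - 754) = ((-14/24 - 11560*1/24817) + 213)/(-20293) = ((-14*1/24 - 11560/24817) + 213)*(-1/20293) = ((-7/12 - 11560/24817) + 213)*(-1/20293) = (-312439/297804 + 213)*(-1/20293) = (63119813/297804)*(-1/20293) = -63119813/6043336572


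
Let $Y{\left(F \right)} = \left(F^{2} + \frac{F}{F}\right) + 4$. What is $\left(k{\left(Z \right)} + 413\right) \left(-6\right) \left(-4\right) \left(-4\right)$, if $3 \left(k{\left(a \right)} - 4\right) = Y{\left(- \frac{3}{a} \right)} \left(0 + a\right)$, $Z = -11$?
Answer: $- \frac{420704}{11} \approx -38246.0$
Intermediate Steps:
$Y{\left(F \right)} = 5 + F^{2}$ ($Y{\left(F \right)} = \left(F^{2} + 1\right) + 4 = \left(1 + F^{2}\right) + 4 = 5 + F^{2}$)
$k{\left(a \right)} = 4 + \frac{a \left(5 + \frac{9}{a^{2}}\right)}{3}$ ($k{\left(a \right)} = 4 + \frac{\left(5 + \left(- \frac{3}{a}\right)^{2}\right) \left(0 + a\right)}{3} = 4 + \frac{\left(5 + \frac{9}{a^{2}}\right) a}{3} = 4 + \frac{a \left(5 + \frac{9}{a^{2}}\right)}{3}$)
$\left(k{\left(Z \right)} + 413\right) \left(-6\right) \left(-4\right) \left(-4\right) = \left(\left(4 + \frac{3}{-11} + \frac{5}{3} \left(-11\right)\right) + 413\right) \left(-6\right) \left(-4\right) \left(-4\right) = \left(\left(4 + 3 \left(- \frac{1}{11}\right) - \frac{55}{3}\right) + 413\right) 24 \left(-4\right) = \left(\left(4 - \frac{3}{11} - \frac{55}{3}\right) + 413\right) \left(-96\right) = \left(- \frac{482}{33} + 413\right) \left(-96\right) = \frac{13147}{33} \left(-96\right) = - \frac{420704}{11}$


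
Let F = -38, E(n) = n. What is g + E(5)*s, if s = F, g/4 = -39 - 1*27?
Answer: -454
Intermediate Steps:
g = -264 (g = 4*(-39 - 1*27) = 4*(-39 - 27) = 4*(-66) = -264)
s = -38
g + E(5)*s = -264 + 5*(-38) = -264 - 190 = -454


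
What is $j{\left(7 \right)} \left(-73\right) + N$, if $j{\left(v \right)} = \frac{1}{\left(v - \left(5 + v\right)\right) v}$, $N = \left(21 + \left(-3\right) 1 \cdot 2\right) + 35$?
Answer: $\frac{1823}{35} \approx 52.086$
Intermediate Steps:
$N = 50$ ($N = \left(21 - 6\right) + 35 = 15 + 35 = 50$)
$j{\left(v \right)} = - \frac{1}{5 v}$ ($j{\left(v \right)} = \frac{1}{\left(-5\right) v} = - \frac{1}{5 v}$)
$j{\left(7 \right)} \left(-73\right) + N = - \frac{1}{5 \cdot 7} \left(-73\right) + 50 = \left(- \frac{1}{5}\right) \frac{1}{7} \left(-73\right) + 50 = \left(- \frac{1}{35}\right) \left(-73\right) + 50 = \frac{73}{35} + 50 = \frac{1823}{35}$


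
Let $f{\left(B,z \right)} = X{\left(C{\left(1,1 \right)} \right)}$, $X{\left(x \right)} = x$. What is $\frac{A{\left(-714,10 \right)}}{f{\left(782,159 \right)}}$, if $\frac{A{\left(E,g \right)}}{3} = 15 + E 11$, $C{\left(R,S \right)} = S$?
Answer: $-23517$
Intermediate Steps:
$f{\left(B,z \right)} = 1$
$A{\left(E,g \right)} = 45 + 33 E$ ($A{\left(E,g \right)} = 3 \left(15 + E 11\right) = 3 \left(15 + 11 E\right) = 45 + 33 E$)
$\frac{A{\left(-714,10 \right)}}{f{\left(782,159 \right)}} = \frac{45 + 33 \left(-714\right)}{1} = \left(45 - 23562\right) 1 = \left(-23517\right) 1 = -23517$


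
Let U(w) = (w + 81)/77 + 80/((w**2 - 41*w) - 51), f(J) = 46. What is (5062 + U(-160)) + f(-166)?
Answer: 163979909/32109 ≈ 5107.0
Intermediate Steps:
U(w) = 81/77 + 80/(-51 + w**2 - 41*w) + w/77 (U(w) = (81 + w)*(1/77) + 80/(-51 + w**2 - 41*w) = (81/77 + w/77) + 80/(-51 + w**2 - 41*w) = 81/77 + 80/(-51 + w**2 - 41*w) + w/77)
(5062 + U(-160)) + f(-166) = (5062 + (-2029 - 1*(-160)**3 - 40*(-160)**2 + 3372*(-160))/(77*(51 - 1*(-160)**2 + 41*(-160)))) + 46 = (5062 + (-2029 - 1*(-4096000) - 40*25600 - 539520)/(77*(51 - 1*25600 - 6560))) + 46 = (5062 + (-2029 + 4096000 - 1024000 - 539520)/(77*(51 - 25600 - 6560))) + 46 = (5062 + (1/77)*2530451/(-32109)) + 46 = (5062 + (1/77)*(-1/32109)*2530451) + 46 = (5062 - 32863/32109) + 46 = 162502895/32109 + 46 = 163979909/32109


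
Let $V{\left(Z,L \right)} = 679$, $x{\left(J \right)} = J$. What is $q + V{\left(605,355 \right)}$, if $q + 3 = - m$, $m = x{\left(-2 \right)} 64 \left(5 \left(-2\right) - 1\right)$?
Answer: $-732$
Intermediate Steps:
$m = 1408$ ($m = \left(-2\right) 64 \left(5 \left(-2\right) - 1\right) = - 128 \left(-10 - 1\right) = \left(-128\right) \left(-11\right) = 1408$)
$q = -1411$ ($q = -3 - 1408 = -1411$)
$q + V{\left(605,355 \right)} = -1411 + 679 = -732$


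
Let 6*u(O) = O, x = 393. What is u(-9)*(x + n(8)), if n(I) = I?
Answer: -1203/2 ≈ -601.50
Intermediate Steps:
u(O) = O/6
u(-9)*(x + n(8)) = ((⅙)*(-9))*(393 + 8) = -3/2*401 = -1203/2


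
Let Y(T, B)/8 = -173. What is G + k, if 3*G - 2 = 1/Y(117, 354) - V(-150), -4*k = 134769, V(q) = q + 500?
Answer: -140371855/4152 ≈ -33808.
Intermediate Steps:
Y(T, B) = -1384 (Y(T, B) = 8*(-173) = -1384)
V(q) = 500 + q
k = -134769/4 (k = -1/4*134769 = -134769/4 ≈ -33692.)
G = -481633/4152 (G = 2/3 + (1/(-1384) - (500 - 150))/3 = 2/3 + (-1/1384 - 1*350)/3 = 2/3 + (-1/1384 - 350)/3 = 2/3 + (1/3)*(-484401/1384) = 2/3 - 161467/1384 = -481633/4152 ≈ -116.00)
G + k = -481633/4152 - 134769/4 = -140371855/4152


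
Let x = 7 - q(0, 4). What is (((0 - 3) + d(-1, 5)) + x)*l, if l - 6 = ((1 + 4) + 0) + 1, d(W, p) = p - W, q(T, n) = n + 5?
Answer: 12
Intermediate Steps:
q(T, n) = 5 + n
x = -2 (x = 7 - (5 + 4) = 7 - 1*9 = 7 - 9 = -2)
l = 12 (l = 6 + (((1 + 4) + 0) + 1) = 6 + ((5 + 0) + 1) = 6 + (5 + 1) = 6 + 6 = 12)
(((0 - 3) + d(-1, 5)) + x)*l = (((0 - 3) + (5 - 1*(-1))) - 2)*12 = ((-3 + (5 + 1)) - 2)*12 = ((-3 + 6) - 2)*12 = (3 - 2)*12 = 1*12 = 12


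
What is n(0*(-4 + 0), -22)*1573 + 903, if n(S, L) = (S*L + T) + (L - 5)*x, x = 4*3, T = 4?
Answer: -502457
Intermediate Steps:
x = 12
n(S, L) = -56 + 12*L + L*S (n(S, L) = (S*L + 4) + (L - 5)*12 = (L*S + 4) + (-5 + L)*12 = (4 + L*S) + (-60 + 12*L) = -56 + 12*L + L*S)
n(0*(-4 + 0), -22)*1573 + 903 = (-56 + 12*(-22) - 0*(-4 + 0))*1573 + 903 = (-56 - 264 - 0*(-4))*1573 + 903 = (-56 - 264 - 22*0)*1573 + 903 = (-56 - 264 + 0)*1573 + 903 = -320*1573 + 903 = -503360 + 903 = -502457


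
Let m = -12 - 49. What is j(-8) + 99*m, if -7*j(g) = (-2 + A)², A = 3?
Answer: -42274/7 ≈ -6039.1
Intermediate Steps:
m = -61
j(g) = -⅐ (j(g) = -(-2 + 3)²/7 = -⅐*1² = -⅐*1 = -⅐)
j(-8) + 99*m = -⅐ + 99*(-61) = -⅐ - 6039 = -42274/7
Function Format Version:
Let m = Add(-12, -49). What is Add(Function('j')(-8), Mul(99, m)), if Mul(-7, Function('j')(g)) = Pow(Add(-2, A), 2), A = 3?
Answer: Rational(-42274, 7) ≈ -6039.1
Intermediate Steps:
m = -61
Function('j')(g) = Rational(-1, 7) (Function('j')(g) = Mul(Rational(-1, 7), Pow(Add(-2, 3), 2)) = Mul(Rational(-1, 7), Pow(1, 2)) = Mul(Rational(-1, 7), 1) = Rational(-1, 7))
Add(Function('j')(-8), Mul(99, m)) = Add(Rational(-1, 7), Mul(99, -61)) = Add(Rational(-1, 7), -6039) = Rational(-42274, 7)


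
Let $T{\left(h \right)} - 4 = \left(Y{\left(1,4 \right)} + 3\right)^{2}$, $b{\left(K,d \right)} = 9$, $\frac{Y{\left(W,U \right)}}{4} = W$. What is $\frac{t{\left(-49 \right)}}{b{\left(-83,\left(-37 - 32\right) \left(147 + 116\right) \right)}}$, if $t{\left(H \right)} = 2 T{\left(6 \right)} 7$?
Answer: $\frac{742}{9} \approx 82.444$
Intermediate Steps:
$Y{\left(W,U \right)} = 4 W$
$T{\left(h \right)} = 53$ ($T{\left(h \right)} = 4 + \left(4 \cdot 1 + 3\right)^{2} = 4 + \left(4 + 3\right)^{2} = 4 + 7^{2} = 4 + 49 = 53$)
$t{\left(H \right)} = 742$ ($t{\left(H \right)} = 2 \cdot 53 \cdot 7 = 106 \cdot 7 = 742$)
$\frac{t{\left(-49 \right)}}{b{\left(-83,\left(-37 - 32\right) \left(147 + 116\right) \right)}} = \frac{742}{9}$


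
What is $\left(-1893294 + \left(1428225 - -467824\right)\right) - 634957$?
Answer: $-632202$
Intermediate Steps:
$\left(-1893294 + \left(1428225 - -467824\right)\right) - 634957 = \left(-1893294 + \left(1428225 + 467824\right)\right) - 634957 = \left(-1893294 + 1896049\right) - 634957 = 2755 - 634957 = -632202$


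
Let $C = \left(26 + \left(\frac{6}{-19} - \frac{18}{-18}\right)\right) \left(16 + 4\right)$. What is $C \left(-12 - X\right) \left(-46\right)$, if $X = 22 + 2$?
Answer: $\frac{16791840}{19} \approx 8.8378 \cdot 10^{5}$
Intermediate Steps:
$X = 24$
$C = \frac{10140}{19}$ ($C = \left(26 + \left(6 \left(- \frac{1}{19}\right) - -1\right)\right) 20 = \left(26 + \left(- \frac{6}{19} + 1\right)\right) 20 = \left(26 + \frac{13}{19}\right) 20 = \frac{507}{19} \cdot 20 = \frac{10140}{19} \approx 533.68$)
$C \left(-12 - X\right) \left(-46\right) = \frac{10140 \left(-12 - 24\right)}{19} \left(-46\right) = \frac{10140}{19} \left(-36\right) \left(-46\right) = \left(- \frac{365040}{19}\right) \left(-46\right) = \frac{16791840}{19}$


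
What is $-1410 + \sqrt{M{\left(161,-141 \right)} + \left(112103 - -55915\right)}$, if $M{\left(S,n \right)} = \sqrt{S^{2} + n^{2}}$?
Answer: $-1410 + \sqrt{168018 + \sqrt{45802}} \approx -999.84$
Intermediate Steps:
$-1410 + \sqrt{M{\left(161,-141 \right)} + \left(112103 - -55915\right)} = -1410 + \sqrt{\sqrt{161^{2} + \left(-141\right)^{2}} + \left(112103 - -55915\right)} = -1410 + \sqrt{\sqrt{25921 + 19881} + \left(112103 + 55915\right)} = -1410 + \sqrt{\sqrt{45802} + 168018} = -1410 + \sqrt{168018 + \sqrt{45802}}$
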